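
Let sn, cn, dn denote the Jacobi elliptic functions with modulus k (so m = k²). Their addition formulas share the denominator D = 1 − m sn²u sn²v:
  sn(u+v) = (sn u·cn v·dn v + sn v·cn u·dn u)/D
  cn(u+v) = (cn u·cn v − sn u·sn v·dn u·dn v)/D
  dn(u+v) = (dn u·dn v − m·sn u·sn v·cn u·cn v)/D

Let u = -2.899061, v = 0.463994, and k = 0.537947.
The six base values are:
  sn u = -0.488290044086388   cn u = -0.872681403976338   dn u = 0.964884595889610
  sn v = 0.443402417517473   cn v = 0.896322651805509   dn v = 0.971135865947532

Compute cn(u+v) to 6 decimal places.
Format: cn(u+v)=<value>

cn(u+v)=-0.587295

m = k² = 0.289386974809
D = 1 − m·sn²u·sn²v = 0.9864346553601628
cn(u+v) = (cn u·cn v − sn u·sn v·dn u·dn v)/D = -0.5793278208741751/0.9864346553601628 = -0.5872946755531955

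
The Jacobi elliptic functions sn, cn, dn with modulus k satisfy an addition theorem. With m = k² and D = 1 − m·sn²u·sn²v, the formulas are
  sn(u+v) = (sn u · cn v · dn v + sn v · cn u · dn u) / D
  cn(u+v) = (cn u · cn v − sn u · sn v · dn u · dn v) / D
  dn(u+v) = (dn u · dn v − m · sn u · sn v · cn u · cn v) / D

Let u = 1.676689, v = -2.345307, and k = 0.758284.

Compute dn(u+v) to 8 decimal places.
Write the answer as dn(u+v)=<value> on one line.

dn(u+v)=0.89077141

sn u = 0.9869401917842889, cn u = 0.1610871125844368, dn u = 0.6632691340001753
sn v = -0.9611453984005716, cn v = -0.2760426110827935, dn v = 0.6847040904997276
m = k² = 0.574994624656
D = 1 − m·sn²u·sn²v = 0.4826033200949938
dn(u+v) = (dn u·dn v − m·sn u·sn v·cn u·cn v)/D = 0.4298892420783894/0.4826033200949938 = 0.8907714144895888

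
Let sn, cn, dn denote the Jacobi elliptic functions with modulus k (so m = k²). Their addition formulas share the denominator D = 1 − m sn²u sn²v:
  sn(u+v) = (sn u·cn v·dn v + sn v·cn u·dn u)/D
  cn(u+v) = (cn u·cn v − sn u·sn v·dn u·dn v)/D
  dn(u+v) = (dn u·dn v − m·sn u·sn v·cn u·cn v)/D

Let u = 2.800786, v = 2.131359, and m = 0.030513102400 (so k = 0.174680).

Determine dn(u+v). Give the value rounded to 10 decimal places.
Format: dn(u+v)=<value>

dn(u+v)=0.9851239081

sn u = 0.3569032608291724, cn u = -0.9341413503370374, dn u = 0.998054729421486
sn v = 0.8573392154086691, cn v = -0.5147518525682522, dn v = 0.9887223766874677
m = k² = 0.0305131024
D = 1 − m·sn²u·sn²v = 0.9971431148828653
dn(u+v) = (dn u·dn v − m·sn u·sn v·cn u·cn v)/D = 0.9823095223177056/0.9971431148828653 = 0.9851239081494313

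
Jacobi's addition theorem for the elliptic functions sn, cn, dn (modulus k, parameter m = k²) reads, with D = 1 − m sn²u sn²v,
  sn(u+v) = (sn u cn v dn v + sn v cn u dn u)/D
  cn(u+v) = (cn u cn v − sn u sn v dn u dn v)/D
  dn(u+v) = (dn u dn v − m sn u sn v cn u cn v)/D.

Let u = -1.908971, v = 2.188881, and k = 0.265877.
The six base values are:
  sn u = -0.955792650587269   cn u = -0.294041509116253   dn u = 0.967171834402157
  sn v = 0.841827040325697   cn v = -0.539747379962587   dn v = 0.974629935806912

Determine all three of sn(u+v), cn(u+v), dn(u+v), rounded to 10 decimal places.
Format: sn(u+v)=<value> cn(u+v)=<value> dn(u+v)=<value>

sn(u+v)=0.2760247414 cn(u+v)=0.9611505304 dn(u+v)=0.9973034187

m = k² = 0.070690579129
D = 1 − m·sn²u·sn²v = 0.9542348746369055
sn(u+v) = (sn u·cn v·dn v + sn v·cn u·dn u)/D = 0.2633924345169749/0.9542348746369055 = 0.2760247414109634
cn(u+v) = (cn u·cn v − sn u·sn v·dn u·dn v)/D = 0.9171633559036971/0.9542348746369055 = 0.9611505304212295
dn(u+v) = (dn u·dn v − m·sn u·sn v·cn u·cn v)/D = 0.9516617027232956/0.9542348746369055 = 0.9973034187053905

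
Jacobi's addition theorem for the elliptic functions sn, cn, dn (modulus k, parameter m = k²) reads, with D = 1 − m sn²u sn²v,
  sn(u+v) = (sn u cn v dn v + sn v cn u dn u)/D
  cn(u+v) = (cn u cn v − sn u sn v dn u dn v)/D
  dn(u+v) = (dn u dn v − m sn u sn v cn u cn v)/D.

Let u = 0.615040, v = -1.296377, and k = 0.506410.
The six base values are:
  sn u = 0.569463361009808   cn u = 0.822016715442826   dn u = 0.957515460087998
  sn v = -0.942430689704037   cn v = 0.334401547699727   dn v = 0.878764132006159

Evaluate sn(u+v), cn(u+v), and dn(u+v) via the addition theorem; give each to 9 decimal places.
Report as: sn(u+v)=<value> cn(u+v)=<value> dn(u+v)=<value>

sn(u+v)=-0.620253337 cn(u+v)=0.784401554 dn(u+v)=0.949389079

m = k² = 0.2564510881
D = 1 − m·sn²u·sn²v = 0.9261356363702802
sn(u+v) = (sn u·cn v·dn v + sn v·cn u·dn u)/D = -0.5744387191338731/0.9261356363702802 = -0.620253337173396
cn(u+v) = (cn u·cn v − sn u·sn v·dn u·dn v)/D = 0.7264622322700741/0.9261356363702802 = 0.784401553877391
dn(u+v) = (dn u·dn v − m·sn u·sn v·cn u·cn v)/D = 0.8792630592790291/0.9261356363702802 = 0.9493890794711728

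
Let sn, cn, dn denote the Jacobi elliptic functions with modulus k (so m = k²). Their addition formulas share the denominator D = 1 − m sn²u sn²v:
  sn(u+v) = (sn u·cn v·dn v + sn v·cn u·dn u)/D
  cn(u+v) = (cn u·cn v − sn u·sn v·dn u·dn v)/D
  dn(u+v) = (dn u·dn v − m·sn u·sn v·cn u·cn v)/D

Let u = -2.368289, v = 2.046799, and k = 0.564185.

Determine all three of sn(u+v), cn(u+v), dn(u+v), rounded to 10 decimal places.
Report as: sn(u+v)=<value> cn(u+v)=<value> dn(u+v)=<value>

sn(u+v)=-0.3143443468 cn(u+v)=0.9493090285 dn(u+v)=0.9841481379

sn u = -0.8564608536358608, cn u = -0.5162119779599584, dn u = 0.8755086937359661
sn v = 0.9644766438982589, cn v = -0.2641681346694771, dn v = 0.8389923227720549
m = k² = 0.318304714225
D = 1 − m·sn²u·sn²v = 0.78280914462845
sn(u+v) = (sn u·cn v·dn v + sn v·cn u·dn u)/D = -0.2460716292176593/0.78280914462845 = -0.314344346774914
cn(u+v) = (cn u·cn v − sn u·sn v·dn u·dn v)/D = 0.7431277886124918/0.78280914462845 = 0.9493090285310957
dn(u+v) = (dn u·dn v − m·sn u·sn v·cn u·cn v)/D = 0.7704001620166352/0.78280914462845 = 0.984148137899303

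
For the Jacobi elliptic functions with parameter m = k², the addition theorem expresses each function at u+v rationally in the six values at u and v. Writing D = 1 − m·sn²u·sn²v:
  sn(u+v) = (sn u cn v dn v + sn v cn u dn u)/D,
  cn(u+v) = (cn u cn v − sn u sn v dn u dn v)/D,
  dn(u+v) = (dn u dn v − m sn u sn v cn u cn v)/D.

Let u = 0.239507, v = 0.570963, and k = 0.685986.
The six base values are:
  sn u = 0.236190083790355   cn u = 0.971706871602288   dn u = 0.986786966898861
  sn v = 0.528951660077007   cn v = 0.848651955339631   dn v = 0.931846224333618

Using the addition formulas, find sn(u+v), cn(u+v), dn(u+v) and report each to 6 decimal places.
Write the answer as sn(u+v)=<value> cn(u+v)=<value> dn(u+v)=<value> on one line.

sn(u+v)=0.699112 cn(u+v)=0.715012 dn(u+v)=0.877498

m = k² = 0.470576792196
D = 1 − m·sn²u·sn²v = 0.9926551015721997
sn(u+v) = (sn u·cn v·dn v + sn v·cn u·dn u)/D = 0.6939768664612421/0.9926551015721997 = 0.6991117714119424
cn(u+v) = (cn u·cn v − sn u·sn v·dn u·dn v)/D = 0.7097607057973479/0.9926551015721997 = 0.7150123992444159
dn(u+v) = (dn u·dn v − m·sn u·sn v·cn u·cn v)/D = 0.8710525451745921/0.9926551015721997 = 0.8774976764789609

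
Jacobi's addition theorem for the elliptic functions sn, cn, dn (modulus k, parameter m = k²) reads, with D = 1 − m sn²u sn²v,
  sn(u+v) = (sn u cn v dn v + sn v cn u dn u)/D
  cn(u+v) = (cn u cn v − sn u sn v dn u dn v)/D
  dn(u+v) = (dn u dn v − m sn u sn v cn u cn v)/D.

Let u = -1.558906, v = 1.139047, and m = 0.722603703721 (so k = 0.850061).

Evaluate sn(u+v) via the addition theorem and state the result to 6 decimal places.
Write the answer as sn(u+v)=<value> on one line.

sn u = -0.9550826959996564, cn u = 0.2963394064278793, dn u = 0.5838263589288981
sn v = 0.8429664639366177, cn v = 0.537966114804822, dn v = 0.697512191332775
m = k² = 0.722603703721
D = 1 − m·sn²u·sn²v = 0.5316152666841231
sn(u+v) = (sn u·cn v·dn v + sn v·cn u·dn u)/D = -0.2125409819471648/0.5316152666841231 = -0.3998022541242275

sn(u+v)=-0.399802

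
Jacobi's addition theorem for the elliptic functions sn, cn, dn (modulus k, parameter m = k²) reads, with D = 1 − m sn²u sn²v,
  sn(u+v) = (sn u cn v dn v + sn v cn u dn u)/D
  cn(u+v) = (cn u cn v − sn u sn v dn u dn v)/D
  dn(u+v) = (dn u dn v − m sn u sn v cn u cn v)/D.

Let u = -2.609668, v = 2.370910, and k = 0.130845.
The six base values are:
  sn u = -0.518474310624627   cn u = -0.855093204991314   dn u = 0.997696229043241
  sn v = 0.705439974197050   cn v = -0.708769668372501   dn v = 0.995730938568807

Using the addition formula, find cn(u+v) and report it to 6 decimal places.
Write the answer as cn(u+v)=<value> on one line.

m = k² = 0.017120414025
D = 1 − m·sn²u·sn²v = 0.9977097184215808
cn(u+v) = (cn u·cn v − sn u·sn v·dn u·dn v)/D = 0.9694161988856861/0.9977097184215808 = 0.9716415315863052

cn(u+v)=0.971642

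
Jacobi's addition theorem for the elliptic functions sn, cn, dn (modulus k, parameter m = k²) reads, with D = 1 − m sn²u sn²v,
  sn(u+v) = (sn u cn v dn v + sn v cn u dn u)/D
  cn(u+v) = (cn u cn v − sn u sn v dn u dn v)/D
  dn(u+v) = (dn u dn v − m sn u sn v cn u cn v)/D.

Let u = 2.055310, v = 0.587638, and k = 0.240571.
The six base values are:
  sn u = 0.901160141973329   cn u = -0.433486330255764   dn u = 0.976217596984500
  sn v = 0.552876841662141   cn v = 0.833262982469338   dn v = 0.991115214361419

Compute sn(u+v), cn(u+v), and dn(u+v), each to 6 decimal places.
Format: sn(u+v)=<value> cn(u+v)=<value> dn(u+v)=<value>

sn(u+v)=0.517705 cn(u+v)=-0.855559 dn(u+v)=0.992214

m = k² = 0.057874406041
D = 1 − m·sn²u·sn²v = 0.9856336218217883
sn(u+v) = (sn u·cn v·dn v + sn v·cn u·dn u)/D = 0.5102670177658582/0.9856336218217883 = 0.5177045572194565
cn(u+v) = (cn u·cn v − sn u·sn v·dn u·dn v)/D = -0.8432681703028244/0.9856336218217883 = -0.8555594610745687
dn(u+v) = (dn u·dn v − m·sn u·sn v·cn u·cn v)/D = 0.9779594760333481/0.9856336218217883 = 0.9922139975559522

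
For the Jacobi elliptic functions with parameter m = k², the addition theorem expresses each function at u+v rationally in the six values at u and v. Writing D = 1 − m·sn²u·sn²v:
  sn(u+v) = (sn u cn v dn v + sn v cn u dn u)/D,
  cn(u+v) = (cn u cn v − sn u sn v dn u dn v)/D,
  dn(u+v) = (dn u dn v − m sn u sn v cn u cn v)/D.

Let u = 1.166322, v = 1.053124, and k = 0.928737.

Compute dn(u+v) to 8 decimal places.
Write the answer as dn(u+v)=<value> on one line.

sn u = 0.8381818872111194, cn u = 0.5453907992909363, dn u = 0.6277059583832597
sn v = 0.7957895228370167, cn v = 0.6055733112867782, dn v = 0.6736185674804449
m = k² = 0.862552415169
D = 1 − m·sn²u·sn²v = 0.6162410890978312
dn(u+v) = (dn u·dn v − m·sn u·sn v·cn u·cn v)/D = 0.232815611658578/0.6162410890978312 = 0.3777995589346646

dn(u+v)=0.37779956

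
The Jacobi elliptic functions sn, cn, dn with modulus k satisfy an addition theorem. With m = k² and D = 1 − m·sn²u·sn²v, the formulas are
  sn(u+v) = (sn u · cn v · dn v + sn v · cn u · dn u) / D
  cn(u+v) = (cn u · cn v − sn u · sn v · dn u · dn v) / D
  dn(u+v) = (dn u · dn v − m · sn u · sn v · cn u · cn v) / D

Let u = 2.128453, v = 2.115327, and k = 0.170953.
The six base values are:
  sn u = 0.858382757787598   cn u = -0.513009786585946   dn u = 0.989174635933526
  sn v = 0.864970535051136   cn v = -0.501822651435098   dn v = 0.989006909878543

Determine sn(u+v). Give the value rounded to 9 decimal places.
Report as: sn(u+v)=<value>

sn(u+v)=-0.879118629

m = k² = 0.029224928209
D = 1 − m·sn²u·sn²v = 0.9838891649532428
sn(u+v) = (sn u·cn v·dn v + sn v·cn u·dn u)/D = -0.8649552933092734/0.9838891649532428 = -0.8791186285198887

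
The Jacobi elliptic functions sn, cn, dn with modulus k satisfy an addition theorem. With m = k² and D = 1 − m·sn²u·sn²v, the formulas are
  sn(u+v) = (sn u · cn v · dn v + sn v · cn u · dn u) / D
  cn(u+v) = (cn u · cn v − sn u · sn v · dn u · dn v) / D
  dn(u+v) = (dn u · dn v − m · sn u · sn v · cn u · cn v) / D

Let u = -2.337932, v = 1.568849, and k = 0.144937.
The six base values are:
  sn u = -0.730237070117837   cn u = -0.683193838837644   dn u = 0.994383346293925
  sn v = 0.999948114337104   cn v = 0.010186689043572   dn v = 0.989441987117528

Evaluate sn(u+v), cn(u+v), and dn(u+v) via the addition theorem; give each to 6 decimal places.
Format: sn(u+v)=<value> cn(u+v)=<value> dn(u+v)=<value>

sn(u+v)=-0.694460 cn(u+v)=0.719531 dn(u+v)=0.994922

m = k² = 0.021006733969
D = 1 − m·sn²u·sn²v = 0.9887994017780977
sn(u+v) = (sn u·cn v·dn v + sn v·cn u·dn u)/D = -0.6866814868569746/0.9887994017780977 = -0.6944598526477232
cn(u+v) = (cn u·cn v − sn u·sn v·dn u·dn v)/D = 0.7114722711143552/0.9887994017780977 = 0.7195314538368025
dn(u+v) = (dn u·dn v − m·sn u·sn v·cn u·cn v)/D = 0.983777881905375/0.9887994017780977 = 0.9949215989980447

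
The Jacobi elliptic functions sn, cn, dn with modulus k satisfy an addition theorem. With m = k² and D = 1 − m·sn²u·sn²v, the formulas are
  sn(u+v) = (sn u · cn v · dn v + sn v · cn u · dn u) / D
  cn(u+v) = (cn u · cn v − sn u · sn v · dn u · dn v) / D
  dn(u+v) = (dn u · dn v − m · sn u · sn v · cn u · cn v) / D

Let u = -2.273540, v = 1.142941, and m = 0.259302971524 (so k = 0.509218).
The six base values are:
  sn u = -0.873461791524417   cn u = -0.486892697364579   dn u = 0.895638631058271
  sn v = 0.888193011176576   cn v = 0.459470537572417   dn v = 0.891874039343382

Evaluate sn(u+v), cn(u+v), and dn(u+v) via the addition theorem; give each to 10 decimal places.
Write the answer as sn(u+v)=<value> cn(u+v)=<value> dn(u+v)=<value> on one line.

m = k² = 0.259302971524
D = 1 − m·sn²u·sn²v = 0.8439333813764149
sn(u+v) = (sn u·cn v·dn v + sn v·cn u·dn u)/D = -0.7452588989891919/0.8439333813764149 = -0.8830778772771262
cn(u+v) = (cn u·cn v − sn u·sn v·dn u·dn v)/D = 0.3959958657345387/0.8439333813764149 = 0.4692264513683396
dn(u+v) = (dn u·dn v − m·sn u·sn v·cn u·cn v)/D = 0.7537929917872166/0.8439333813764149 = 0.8931901598178477

sn(u+v)=-0.8830778773 cn(u+v)=0.4692264514 dn(u+v)=0.8931901598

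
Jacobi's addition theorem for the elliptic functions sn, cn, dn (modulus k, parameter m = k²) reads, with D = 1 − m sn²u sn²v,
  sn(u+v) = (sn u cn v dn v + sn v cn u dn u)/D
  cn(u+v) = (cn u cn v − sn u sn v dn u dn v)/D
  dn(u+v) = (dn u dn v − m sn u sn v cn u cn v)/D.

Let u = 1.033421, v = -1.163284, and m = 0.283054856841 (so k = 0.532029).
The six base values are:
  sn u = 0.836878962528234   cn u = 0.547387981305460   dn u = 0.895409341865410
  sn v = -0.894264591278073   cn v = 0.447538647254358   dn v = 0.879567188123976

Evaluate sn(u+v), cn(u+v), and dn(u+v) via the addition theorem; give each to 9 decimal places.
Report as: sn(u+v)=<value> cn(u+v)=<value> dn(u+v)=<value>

m = k² = 0.283054856841
D = 1 − m·sn²u·sn²v = 0.8414639684911654
sn(u+v) = (sn u·cn v·dn v + sn v·cn u·dn u)/D = -0.1088822549388391/0.8414639684911654 = -0.1293962178013119
cn(u+v) = (cn u·cn v − sn u·sn v·dn u·dn v)/D = 0.834389755946425/0.8414639684911654 = 0.9915929703354676
dn(u+v) = (dn u·dn v − m·sn u·sn v·cn u·cn v)/D = 0.8394676272271736/0.8414639684911654 = 0.9976275380304501

sn(u+v)=-0.129396218 cn(u+v)=0.991592970 dn(u+v)=0.997627538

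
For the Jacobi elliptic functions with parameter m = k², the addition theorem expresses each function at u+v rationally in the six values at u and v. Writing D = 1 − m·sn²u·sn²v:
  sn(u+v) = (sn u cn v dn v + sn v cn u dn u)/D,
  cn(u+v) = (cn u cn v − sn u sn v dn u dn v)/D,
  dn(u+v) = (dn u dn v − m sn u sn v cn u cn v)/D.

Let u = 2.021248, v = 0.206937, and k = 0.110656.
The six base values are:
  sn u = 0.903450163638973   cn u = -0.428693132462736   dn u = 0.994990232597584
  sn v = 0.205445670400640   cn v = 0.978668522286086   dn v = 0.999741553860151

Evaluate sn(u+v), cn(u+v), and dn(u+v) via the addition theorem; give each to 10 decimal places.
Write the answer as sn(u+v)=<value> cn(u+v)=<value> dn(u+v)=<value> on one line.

m = k² = 0.012244750336
D = 1 − m·sn²u·sn²v = 0.9995781555663202
sn(u+v) = (sn u·cn v·dn v + sn v·cn u·dn u)/D = 0.7963178021463823/0.9995781555663202 = 0.7966538661453852
cn(u+v) = (cn u·cn v − sn u·sn v·dn u·dn v)/D = -0.6041808066052097/0.9995781555663202 = -0.6044357844764079
dn(u+v) = (dn u·dn v − m·sn u·sn v·cn u·cn v)/D = 0.9956866088274641/0.9995781555663202 = 0.9961068109410101

sn(u+v)=0.7966538661 cn(u+v)=-0.6044357845 dn(u+v)=0.9961068109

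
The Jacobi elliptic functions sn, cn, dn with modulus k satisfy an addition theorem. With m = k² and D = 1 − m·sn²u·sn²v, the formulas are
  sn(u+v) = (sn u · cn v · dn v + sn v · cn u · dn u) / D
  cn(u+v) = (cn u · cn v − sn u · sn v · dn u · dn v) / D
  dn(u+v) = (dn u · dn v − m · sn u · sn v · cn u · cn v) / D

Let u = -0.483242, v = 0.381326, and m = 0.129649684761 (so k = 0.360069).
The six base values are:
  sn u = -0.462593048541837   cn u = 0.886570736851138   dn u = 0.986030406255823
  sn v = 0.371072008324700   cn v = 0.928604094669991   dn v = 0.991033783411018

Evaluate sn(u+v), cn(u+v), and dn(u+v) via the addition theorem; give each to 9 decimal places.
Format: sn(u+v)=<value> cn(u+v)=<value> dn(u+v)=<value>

sn(u+v)=-0.101716953 cn(u+v)=0.994813380 dn(u+v)=0.999329075

m = k² = 0.129649684761
D = 1 − m·sn²u·sn²v = 0.9961798003613272
sn(u+v) = (sn u·cn v·dn v + sn v·cn u·dn u)/D = -0.1013283742787694/0.9961798003613272 = -0.1017169533471933
cn(u+v) = (cn u·cn v − sn u·sn v·dn u·dn v)/D = 0.9910129944728048/0.9961798003613272 = 0.9948133801883471
dn(u+v) = (dn u·dn v − m·sn u·sn v·cn u·cn v)/D = 0.9955114385892388/0.9961798003613272 = 0.9993290751610844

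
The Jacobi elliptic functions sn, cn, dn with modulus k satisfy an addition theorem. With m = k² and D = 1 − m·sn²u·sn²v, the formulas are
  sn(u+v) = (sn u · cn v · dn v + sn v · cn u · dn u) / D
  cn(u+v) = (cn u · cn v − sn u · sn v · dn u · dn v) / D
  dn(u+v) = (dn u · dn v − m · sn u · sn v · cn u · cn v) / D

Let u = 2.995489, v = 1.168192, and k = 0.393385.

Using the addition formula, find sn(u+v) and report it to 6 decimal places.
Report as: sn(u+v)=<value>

sn(u+v)=-0.766430

sn u = 0.2753581800509036, cn u = -0.9613417044313921, dn u = 0.9941158848367346
sn v = 0.9073595978031045, cn v = 0.4203552786329541, dn v = 0.9341266801956353
m = k² = 0.154751758225
D = 1 − m·sn²u·sn²v = 0.9903397040395002
sn(u+v) = (sn u·cn v·dn v + sn v·cn u·dn u)/D = -0.7590264688247761/0.9903397040395002 = -0.7664304134518492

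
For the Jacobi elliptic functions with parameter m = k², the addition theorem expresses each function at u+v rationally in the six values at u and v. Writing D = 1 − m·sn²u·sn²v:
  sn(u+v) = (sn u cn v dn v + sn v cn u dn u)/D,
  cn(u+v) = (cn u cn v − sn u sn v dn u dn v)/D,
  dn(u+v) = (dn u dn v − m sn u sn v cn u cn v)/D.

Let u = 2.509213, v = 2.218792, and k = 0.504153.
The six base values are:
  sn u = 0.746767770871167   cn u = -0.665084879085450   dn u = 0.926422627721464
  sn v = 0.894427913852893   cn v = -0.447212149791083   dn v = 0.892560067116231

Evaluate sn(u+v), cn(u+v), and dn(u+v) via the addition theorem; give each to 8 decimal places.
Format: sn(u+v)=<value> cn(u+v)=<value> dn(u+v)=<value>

sn(u+v)=-0.95779092 cn(u+v)=-0.28746573 dn(u+v)=0.87569030

m = k² = 0.254170247409
D = 1 − m·sn²u·sn²v = 0.8866069248409809
sn(u+v) = (sn u·cn v·dn v + sn v·cn u·dn u)/D = -0.8491840653676369/0.8866069248409809 = -0.9577909235481597
cn(u+v) = (cn u·cn v − sn u·sn v·dn u·dn v)/D = -0.2548691081745171/0.8866069248409809 = -0.2874657314685757
dn(u+v) = (dn u·dn v − m·sn u·sn v·cn u·cn v)/D = 0.7763930853194464/0.8866069248409809 = 0.8756903014926236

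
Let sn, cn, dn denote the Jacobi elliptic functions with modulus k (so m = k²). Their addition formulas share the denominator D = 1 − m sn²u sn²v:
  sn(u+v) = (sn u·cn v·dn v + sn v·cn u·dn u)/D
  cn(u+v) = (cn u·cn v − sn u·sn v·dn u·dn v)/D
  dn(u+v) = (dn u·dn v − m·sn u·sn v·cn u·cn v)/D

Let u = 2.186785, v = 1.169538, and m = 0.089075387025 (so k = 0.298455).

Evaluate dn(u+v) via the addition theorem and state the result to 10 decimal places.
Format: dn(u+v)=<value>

sn u = 0.8497230193635298, cn u = -0.527229352714477, dn u = 0.9673081043329959
sn v = 0.9133777133567819, cn v = 0.407113194017507, dn v = 0.9621268473031841
m = k² = 0.089075387025
D = 1 − m·sn²u·sn²v = 0.9463446161332923
dn(u+v) = (dn u·dn v − m·sn u·sn v·cn u·cn v)/D = 0.9455119476776328/0.9463446161332923 = 0.9991201213157827

dn(u+v)=0.9991201213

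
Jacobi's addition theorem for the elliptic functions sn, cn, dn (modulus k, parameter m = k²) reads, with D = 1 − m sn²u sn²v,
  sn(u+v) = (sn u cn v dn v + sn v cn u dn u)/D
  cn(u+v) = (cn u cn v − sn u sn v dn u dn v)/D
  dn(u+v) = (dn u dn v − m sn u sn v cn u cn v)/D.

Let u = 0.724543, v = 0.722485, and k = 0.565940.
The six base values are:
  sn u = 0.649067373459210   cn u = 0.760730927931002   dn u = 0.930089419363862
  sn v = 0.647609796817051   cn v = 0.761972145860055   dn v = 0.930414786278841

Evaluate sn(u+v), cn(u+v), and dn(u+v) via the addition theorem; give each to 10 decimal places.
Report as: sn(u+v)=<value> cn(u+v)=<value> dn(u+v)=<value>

sn(u+v)=0.9734603599 cn(u+v)=0.2288556920 dn(u+v)=0.8345579558

m = k² = 0.3202880836
D = 1 − m·sn²u·sn²v = 0.9434090272595957
sn(u+v) = (sn u·cn v·dn v + sn v·cn u·dn u)/D = 0.9183712911901457/0.9434090272595957 = 0.9734603598799776
cn(u+v) = (cn u·cn v − sn u·sn v·dn u·dn v)/D = 0.2159045257345044/0.9434090272595957 = 0.228855691959681
dn(u+v) = (dn u·dn v − m·sn u·sn v·cn u·cn v)/D = 0.7873295092991528/0.9434090272595957 = 0.8345579558276848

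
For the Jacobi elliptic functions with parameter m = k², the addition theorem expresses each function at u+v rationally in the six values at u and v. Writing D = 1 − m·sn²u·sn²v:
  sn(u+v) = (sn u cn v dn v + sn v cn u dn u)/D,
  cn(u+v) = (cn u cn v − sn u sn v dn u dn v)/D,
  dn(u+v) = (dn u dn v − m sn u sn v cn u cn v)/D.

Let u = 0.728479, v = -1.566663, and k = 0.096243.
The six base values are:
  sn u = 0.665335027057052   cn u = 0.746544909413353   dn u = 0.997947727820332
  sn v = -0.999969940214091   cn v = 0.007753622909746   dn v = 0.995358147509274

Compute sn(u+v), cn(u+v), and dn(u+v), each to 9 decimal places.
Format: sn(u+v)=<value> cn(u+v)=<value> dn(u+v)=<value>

m = k² = 0.009262715049
D = 1 − m·sn²u·sn²v = 0.9958999139682943
sn(u+v) = (sn u·cn v·dn v + sn v·cn u·dn u)/D = -0.739855590419901/0.9958999139682943 = -0.7429015506908209
cn(u+v) = (cn u·cn v − sn u·sn v·dn u·dn v)/D = 0.6666560912243102/0.9958999139682943 = 0.6694006916497575
dn(u+v) = (dn u·dn v − m·sn u·sn v·cn u·cn v)/D = 0.993351073575072/0.9958999139682943 = 0.9974406661176763

sn(u+v)=-0.742901551 cn(u+v)=0.669400692 dn(u+v)=0.997440666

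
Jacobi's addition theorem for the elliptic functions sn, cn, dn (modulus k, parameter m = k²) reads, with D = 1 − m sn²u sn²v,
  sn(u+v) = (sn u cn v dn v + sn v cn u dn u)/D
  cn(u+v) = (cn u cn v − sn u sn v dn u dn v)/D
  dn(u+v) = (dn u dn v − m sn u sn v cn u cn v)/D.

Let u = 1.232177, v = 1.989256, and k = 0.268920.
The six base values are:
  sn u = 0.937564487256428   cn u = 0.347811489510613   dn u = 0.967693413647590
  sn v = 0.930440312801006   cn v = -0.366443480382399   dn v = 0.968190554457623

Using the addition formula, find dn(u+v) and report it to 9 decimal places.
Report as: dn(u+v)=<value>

dn(u+v)=0.999984645

m = k² = 0.0723179664
D = 1 − m·sn²u·sn²v = 0.9449667019287117
dn(u+v) = (dn u·dn v − m·sn u·sn v·cn u·cn v)/D = 0.944952191947227/0.9449667019287117 = 0.9999846449811882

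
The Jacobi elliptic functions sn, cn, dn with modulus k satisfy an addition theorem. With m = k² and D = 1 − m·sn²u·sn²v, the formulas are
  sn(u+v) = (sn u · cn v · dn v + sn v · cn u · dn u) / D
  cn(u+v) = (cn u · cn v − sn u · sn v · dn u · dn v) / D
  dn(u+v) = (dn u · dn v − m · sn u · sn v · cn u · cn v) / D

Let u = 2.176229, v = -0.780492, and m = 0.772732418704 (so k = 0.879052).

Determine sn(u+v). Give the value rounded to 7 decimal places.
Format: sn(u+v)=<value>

sn(u+v)=0.9152261

sn u = 0.9999392126484952, cn u = 0.01102592435614679, dn u = 0.4768244154350578
sn v = -0.6646228576789976, cn v = 0.7471789993372424, dn v = 0.8115823422538295
m = k² = 0.772732418704
D = 1 − m·sn²u·sn²v = 0.6587073945889941
sn(u+v) = (sn u·cn v·dn v + sn v·cn u·dn u)/D = 0.6028662129722912/0.6587073945889941 = 0.915226120011078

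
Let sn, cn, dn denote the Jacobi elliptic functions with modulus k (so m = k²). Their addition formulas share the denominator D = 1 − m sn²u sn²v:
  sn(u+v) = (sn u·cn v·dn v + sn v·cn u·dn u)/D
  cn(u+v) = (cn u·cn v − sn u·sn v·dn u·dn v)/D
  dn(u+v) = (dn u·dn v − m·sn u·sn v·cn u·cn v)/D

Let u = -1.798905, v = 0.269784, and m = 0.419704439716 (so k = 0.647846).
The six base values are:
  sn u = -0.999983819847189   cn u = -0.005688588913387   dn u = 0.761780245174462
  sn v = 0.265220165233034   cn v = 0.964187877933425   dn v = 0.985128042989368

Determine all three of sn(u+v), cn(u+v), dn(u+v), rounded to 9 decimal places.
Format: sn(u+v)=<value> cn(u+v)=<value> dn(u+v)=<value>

m = k² = 0.419704439716
D = 1 − m·sn²u·sn²v = 0.9704782164411881
sn(u+v) = (sn u·cn v·dn v + sn v·cn u·dn u)/D = -0.9509824681286659/0.9704782164411881 = -0.9799111943140626
cn(u+v) = (cn u·cn v − sn u·sn v·dn u·dn v)/D = 0.1935466711126295/0.9704782164411881 = 0.1994343281834586
dn(u+v) = (dn u·dn v − m·sn u·sn v·cn u·cn v)/D = 0.7498405489027198/0.9704782164411881 = 0.7726505718515124

sn(u+v)=-0.979911194 cn(u+v)=0.199434328 dn(u+v)=0.772650572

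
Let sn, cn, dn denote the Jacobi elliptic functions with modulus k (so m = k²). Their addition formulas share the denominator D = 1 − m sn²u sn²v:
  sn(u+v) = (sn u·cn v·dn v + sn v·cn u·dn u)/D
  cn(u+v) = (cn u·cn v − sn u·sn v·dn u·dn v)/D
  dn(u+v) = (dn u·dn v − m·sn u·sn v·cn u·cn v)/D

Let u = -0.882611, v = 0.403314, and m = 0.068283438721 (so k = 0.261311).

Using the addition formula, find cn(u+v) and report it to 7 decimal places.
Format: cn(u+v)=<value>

sn u = -0.7681366908213212, cn u = 0.6402858925621194, dn u = 0.9796481262020121
sn v = 0.3918041022894679, cn v = 0.9200486647070057, dn v = 0.9947450820598603
m = k² = 0.068283438721
D = 1 − m·sn²u·sn²v = 0.9938151330448229
cn(u+v) = (cn u·cn v − sn u·sn v·dn u·dn v)/D = 0.8823788767034036/0.9938151330448229 = 0.8878702359864414

cn(u+v)=0.8878702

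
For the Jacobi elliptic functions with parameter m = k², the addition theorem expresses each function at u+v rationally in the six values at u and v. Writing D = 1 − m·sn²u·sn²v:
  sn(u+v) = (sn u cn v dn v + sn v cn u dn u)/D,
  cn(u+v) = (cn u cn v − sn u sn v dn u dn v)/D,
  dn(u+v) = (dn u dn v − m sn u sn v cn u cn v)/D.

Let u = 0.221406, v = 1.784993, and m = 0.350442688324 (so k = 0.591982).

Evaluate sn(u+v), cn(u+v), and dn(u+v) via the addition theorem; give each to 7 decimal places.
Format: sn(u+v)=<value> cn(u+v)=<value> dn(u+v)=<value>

sn(u+v)=0.9776521 cn(u+v)=-0.2102293 dn(u+v)=0.8155033

sn u = 0.2189895697996826, cn u = 0.9757271997433247, dn u = 0.9915614046337557
sn v = 0.9994708716686555, cn v = -0.03252655355087444, dn v = 0.8061811656631468
m = k² = 0.350442688324
D = 1 − m·sn²u·sn²v = 0.9832117994951797
sn(u+v) = (sn u·cn v·dn v + sn v·cn u·dn u)/D = 0.9612390954613941/0.9832117994951797 = 0.9776521151952536
cn(u+v) = (cn u·cn v − sn u·sn v·dn u·dn v)/D = -0.206699888783498/0.9832117994951797 = -0.2102292597481296
dn(u+v) = (dn u·dn v − m·sn u·sn v·cn u·cn v)/D = 0.8018124454750773/0.9832117994951797 = 0.8155032780187951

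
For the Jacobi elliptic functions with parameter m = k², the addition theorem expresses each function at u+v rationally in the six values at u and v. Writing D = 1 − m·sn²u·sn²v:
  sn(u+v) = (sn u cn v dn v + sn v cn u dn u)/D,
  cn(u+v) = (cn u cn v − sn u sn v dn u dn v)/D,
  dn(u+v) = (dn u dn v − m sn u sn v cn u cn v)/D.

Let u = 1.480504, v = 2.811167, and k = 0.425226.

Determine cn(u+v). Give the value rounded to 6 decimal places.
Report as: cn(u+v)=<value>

sn u = 0.9882247392938245, cn u = 0.1530093613072501, dn u = 0.9074227876745026
sn v = 0.4667730096404646, cn v = -0.8843771579316049, dn v = 0.9801041240016669
m = k² = 0.180817151076
D = 1 − m·sn²u·sn²v = 0.961526425506709
cn(u+v) = (cn u·cn v − sn u·sn v·dn u·dn v)/D = -0.5455630396758106/0.961526425506709 = -0.5673926635852027

cn(u+v)=-0.567393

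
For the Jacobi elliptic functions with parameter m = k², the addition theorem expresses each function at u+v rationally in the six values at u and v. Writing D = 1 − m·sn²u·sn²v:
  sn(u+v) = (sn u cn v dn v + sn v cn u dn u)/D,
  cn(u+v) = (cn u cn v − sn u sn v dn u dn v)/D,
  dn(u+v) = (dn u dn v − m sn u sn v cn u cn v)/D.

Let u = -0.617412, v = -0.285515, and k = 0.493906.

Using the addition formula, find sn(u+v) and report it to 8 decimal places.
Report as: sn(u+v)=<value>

sn u = -0.5716991350081823, cn u = 0.8204633441116648, dn u = 0.9593068587862953
sn v = -0.2807590535201513, cn v = 0.9597782837022667, dn v = 0.9903388433354828
m = k² = 0.243943136836
D = 1 − m·sn²u·sn²v = 0.9937152035907569
sn(u+v) = (sn u·cn v·dn v + sn v·cn u·dn u)/D = -0.7643820399237679/0.9937152035907569 = -0.7692164084454971

sn(u+v)=-0.76921641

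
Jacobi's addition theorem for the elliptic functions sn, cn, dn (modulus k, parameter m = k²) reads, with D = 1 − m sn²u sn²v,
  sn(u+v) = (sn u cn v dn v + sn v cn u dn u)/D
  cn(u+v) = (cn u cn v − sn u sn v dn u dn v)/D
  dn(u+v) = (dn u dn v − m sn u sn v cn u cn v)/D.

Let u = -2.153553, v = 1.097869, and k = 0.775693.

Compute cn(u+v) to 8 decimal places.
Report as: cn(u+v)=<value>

cn(u+v)=0.57181867

sn u = -0.9918067487309381, cn u = -0.1277473020136467, dn u = 0.6388424927588544
sn v = 0.8384143070577166, cn v = 0.5450334390850977, dn v = 0.7596328943702444
m = k² = 0.601699630249
D = 1 − m·sn²u·sn²v = 0.5839445414570867
cn(u+v) = (cn u·cn v − sn u·sn v·dn u·dn v)/D = 0.3339103902361142/0.5839445414570867 = 0.5718186686066536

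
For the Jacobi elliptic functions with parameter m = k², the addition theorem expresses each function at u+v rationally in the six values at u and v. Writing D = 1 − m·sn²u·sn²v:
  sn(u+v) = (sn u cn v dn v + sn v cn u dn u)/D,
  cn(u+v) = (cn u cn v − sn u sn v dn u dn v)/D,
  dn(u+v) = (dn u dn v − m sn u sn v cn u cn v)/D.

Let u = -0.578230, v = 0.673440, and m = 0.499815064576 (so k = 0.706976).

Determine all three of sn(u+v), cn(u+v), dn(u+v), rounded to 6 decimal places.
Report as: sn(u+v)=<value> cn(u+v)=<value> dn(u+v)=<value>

sn u = -0.5339456807668531, cn u = 0.8455187815716584, dn u = 0.9260149727260758
sn v = 0.6054870111232169, cn v = 0.7958551874311516, dn v = 0.903748051003351
m = k² = 0.499815064576
D = 1 − m·sn²u·sn²v = 0.9477587981758507
sn(u+v) = (sn u·cn v·dn v + sn v·cn u·dn u)/D = 0.09003215229992843/0.9477587981758507 = 0.0949947945333909
cn(u+v) = (cn u·cn v − sn u·sn v·dn u·dn v)/D = 0.9434728141668818/0.9477587981758507 = 0.9954777692201664
dn(u+v) = (dn u·dn v − m·sn u·sn v·cn u·cn v)/D = 0.9456190270628429/0.9477587981758507 = 0.9977422830396022

sn(u+v)=0.094995 cn(u+v)=0.995478 dn(u+v)=0.997742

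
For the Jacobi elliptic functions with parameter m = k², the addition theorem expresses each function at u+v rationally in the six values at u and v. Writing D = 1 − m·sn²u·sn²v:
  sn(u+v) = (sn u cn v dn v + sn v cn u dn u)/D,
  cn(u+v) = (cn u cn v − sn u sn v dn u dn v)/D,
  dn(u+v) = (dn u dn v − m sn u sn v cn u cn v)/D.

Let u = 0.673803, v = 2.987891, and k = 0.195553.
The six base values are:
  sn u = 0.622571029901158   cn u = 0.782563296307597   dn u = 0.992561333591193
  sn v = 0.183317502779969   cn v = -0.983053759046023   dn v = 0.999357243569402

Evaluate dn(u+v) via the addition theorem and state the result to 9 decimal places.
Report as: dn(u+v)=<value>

m = k² = 0.038240975809
D = 1 − m·sn²u·sn²v = 0.9995019021738327
dn(u+v) = (dn u·dn v − m·sn u·sn v·cn u·cn v)/D = 0.9952808779532358/0.9995019021738327 = 0.9957768722486505

dn(u+v)=0.995776872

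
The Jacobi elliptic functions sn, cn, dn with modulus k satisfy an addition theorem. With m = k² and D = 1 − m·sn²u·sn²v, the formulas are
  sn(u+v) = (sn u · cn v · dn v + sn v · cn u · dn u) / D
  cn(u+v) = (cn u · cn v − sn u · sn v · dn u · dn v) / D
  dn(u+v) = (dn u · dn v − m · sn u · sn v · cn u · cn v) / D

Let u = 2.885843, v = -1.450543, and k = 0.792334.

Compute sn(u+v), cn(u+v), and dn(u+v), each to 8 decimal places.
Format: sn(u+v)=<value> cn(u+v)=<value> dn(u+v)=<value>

sn u = 0.826722041278596, cn u = -0.5626105815429989, dn u = 0.7555942179319144
sn v = -0.9451024015421768, cn v = 0.3267743114126475, dn v = 0.6627544775796709
m = k² = 0.627793167556
D = 1 − m·sn²u·sn²v = 0.6167401269959054
sn(u+v) = (sn u·cn v·dn v + sn v·cn u·dn u)/D = 0.5808121754979195/0.6167401269959054 = 0.9417453966016638
cn(u+v) = (cn u·cn v − sn u·sn v·dn u·dn v)/D = 0.2074261339376009/0.6167401269959054 = 0.3363266388194294
dn(u+v) = (dn u·dn v − m·sn u·sn v·cn u·cn v)/D = 0.4105933387495233/0.6167401269959054 = 0.6657477287062421

sn(u+v)=0.94174540 cn(u+v)=0.33632664 dn(u+v)=0.66574773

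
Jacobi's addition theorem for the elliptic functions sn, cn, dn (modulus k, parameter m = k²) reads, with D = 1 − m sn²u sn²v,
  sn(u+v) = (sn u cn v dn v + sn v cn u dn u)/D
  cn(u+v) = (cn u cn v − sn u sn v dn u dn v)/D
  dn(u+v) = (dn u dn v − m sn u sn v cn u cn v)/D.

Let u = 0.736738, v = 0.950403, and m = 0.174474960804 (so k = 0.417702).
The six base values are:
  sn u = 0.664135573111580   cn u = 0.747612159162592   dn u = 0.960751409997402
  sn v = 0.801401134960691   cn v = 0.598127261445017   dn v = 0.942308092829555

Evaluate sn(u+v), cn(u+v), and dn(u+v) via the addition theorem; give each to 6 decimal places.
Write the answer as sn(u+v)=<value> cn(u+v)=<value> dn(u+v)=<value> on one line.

sn(u+v)=0.999334 cn(u+v)=-0.036485 dn(u+v)=0.908712

m = k² = 0.174474960804
D = 1 − m·sn²u·sn²v = 0.9505750200601123
sn(u+v) = (sn u·cn v·dn v + sn v·cn u·dn u)/D = 0.9499421385711514/0.9505750200601123 = 0.9993342119500248
cn(u+v) = (cn u·cn v − sn u·sn v·dn u·dn v)/D = -0.03468143781838228/0.9505750200601123 = -0.0364846930399971
dn(u+v) = (dn u·dn v − m·sn u·sn v·cn u·cn v)/D = 0.8637988175822818/0.9505750200601123 = 0.9087118842315644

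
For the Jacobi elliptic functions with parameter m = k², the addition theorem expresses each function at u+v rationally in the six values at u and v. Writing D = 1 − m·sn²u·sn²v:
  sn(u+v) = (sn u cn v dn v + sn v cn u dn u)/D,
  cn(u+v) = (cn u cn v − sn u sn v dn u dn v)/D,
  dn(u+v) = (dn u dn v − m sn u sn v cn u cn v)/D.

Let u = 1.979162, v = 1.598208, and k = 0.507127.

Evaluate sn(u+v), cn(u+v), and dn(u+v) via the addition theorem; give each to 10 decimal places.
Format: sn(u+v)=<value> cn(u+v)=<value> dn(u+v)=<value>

sn u = 0.9688133896803408, cn u = -0.2477914768027509, dn u = 0.8709839727835939
sn v = 0.9968931260702919, cn v = 0.07876607895408452, dn v = 0.8627964773847353
m = k² = 0.257177794129
D = 1 − m·sn²u·sn²v = 0.7601106682708627
sn(u+v) = (sn u·cn v·dn v + sn v·cn u·dn u)/D = -0.1493121902531456/0.7601106682708627 = -0.196434804148728
cn(u+v) = (cn u·cn v − sn u·sn v·dn u·dn v)/D = -0.7453013470140691/0.7601106682708627 = -0.9805168880335774
dn(u+v) = (dn u·dn v − m·sn u·sn v·cn u·cn v)/D = 0.7563297381453865/0.7601106682708627 = 0.9950258162616278

sn(u+v)=-0.1964348041 cn(u+v)=-0.9805168880 dn(u+v)=0.9950258163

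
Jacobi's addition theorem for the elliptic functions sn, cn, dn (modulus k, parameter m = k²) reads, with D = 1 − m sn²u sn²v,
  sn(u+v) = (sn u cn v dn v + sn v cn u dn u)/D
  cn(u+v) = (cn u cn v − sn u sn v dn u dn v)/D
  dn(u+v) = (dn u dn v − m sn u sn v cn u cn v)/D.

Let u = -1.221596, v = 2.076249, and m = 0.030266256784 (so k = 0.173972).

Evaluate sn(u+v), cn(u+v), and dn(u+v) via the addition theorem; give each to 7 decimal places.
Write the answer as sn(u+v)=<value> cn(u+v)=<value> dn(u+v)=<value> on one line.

sn u = -0.9372944170414107, cn u = 0.3485386288247001, dn u = 0.9866156613110077
sn v = 0.88401851850072, cn v = -0.4674518787509493, dn v = 0.9881028595695435
m = k² = 0.030266256784
D = 1 − m·sn²u·sn²v = 0.979220576317366
sn(u+v) = (sn u·cn v·dn v + sn v·cn u·dn u)/D = 0.7369181147517982/0.979220576317366 = 0.7525557903646038
cn(u+v) = (cn u·cn v − sn u·sn v·dn u·dn v)/D = 0.6448446551177811/0.979220576317366 = 0.6585284977802453
dn(u+v) = (dn u·dn v − m·sn u·sn v·cn u·cn v)/D = 0.9707918919891273/0.979220576317366 = 0.9913924558653198

sn(u+v)=0.7525558 cn(u+v)=0.6585285 dn(u+v)=0.9913925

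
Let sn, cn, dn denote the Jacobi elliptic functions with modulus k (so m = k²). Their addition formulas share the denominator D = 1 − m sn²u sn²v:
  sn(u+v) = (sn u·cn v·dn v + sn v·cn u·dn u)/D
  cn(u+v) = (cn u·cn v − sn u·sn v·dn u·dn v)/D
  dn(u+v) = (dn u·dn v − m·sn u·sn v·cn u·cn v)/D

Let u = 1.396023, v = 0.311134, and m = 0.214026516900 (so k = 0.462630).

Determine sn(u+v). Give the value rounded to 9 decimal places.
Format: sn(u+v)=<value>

sn(u+v)=0.999358843

sn u = 0.9711837558808578, cn u = 0.2383319372496065, dn u = 0.8933815765678998
sn v = 0.3051359945497904, cn v = 0.9523087864921284, dn v = 0.9899860728206114
m = k² = 0.2140265169
D = 1 − m·sn²u·sn²v = 0.9812043527673423
sn(u+v) = (sn u·cn v·dn v + sn v·cn u·dn u)/D = 0.9805752465052991/0.9812043527673423 = 0.9993588427728954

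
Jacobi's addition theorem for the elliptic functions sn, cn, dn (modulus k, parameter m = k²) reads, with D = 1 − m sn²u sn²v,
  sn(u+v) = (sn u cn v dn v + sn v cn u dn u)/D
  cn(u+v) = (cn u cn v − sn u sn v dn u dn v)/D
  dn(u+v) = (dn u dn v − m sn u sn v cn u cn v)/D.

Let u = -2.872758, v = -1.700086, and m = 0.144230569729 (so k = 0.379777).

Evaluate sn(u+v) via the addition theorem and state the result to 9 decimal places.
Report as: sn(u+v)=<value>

sn u = -0.3810508621585046, cn u = -0.9245540765408264, dn u = 0.9894734741039493
sn v = -0.9980484904152576, cn v = -0.06244366084580132, dn v = 0.9253819836495995
m = k² = 0.144230569729
D = 1 − m·sn²u·sn²v = 0.9791394141790715
sn(u+v) = (sn u·cn v·dn v + sn v·cn u·dn u)/D = 0.9350551847203555/0.9791394141790715 = 0.9549765551051002

sn(u+v)=0.954976555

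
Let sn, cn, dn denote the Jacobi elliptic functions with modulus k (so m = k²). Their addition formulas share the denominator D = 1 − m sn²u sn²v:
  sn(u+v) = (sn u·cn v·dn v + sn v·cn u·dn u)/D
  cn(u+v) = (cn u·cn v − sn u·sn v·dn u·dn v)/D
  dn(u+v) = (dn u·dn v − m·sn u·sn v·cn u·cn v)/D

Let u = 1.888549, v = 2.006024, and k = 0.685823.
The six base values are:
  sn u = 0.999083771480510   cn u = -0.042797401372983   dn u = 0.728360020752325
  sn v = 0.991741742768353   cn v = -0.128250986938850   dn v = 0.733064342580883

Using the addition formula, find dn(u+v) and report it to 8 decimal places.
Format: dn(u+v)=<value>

dn(u+v)=0.98726583

m = k² = 0.470353187329
D = 1 − m·sn²u·sn²v = 0.5382306671811771
dn(u+v) = (dn u·dn v − m·sn u·sn v·cn u·cn v)/D = 0.5313767470250445/0.5382306671811771 = 0.9872658312243188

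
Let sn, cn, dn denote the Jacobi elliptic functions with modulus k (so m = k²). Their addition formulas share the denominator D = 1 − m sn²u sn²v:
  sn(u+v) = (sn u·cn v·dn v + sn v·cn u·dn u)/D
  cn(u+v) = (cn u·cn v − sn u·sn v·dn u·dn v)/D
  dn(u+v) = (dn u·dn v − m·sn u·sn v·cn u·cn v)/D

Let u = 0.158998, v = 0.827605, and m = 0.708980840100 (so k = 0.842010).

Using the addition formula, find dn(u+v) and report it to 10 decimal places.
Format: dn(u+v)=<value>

sn u = 0.1578627116025744, cn u = 0.9874610697569208, dn u = 0.9911265039112289
sn v = 0.696074274496484, cn v = 0.7179697795758492, dn v = 0.8102376391229682
m = k² = 0.7089808401
D = 1 − m·sn²u·sn²v = 0.9914393886162887
dn(u+v) = (dn u·dn v − m·sn u·sn v·cn u·cn v)/D = 0.7478153604133619/0.9914393886162887 = 0.7542723932494322

dn(u+v)=0.7542723932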